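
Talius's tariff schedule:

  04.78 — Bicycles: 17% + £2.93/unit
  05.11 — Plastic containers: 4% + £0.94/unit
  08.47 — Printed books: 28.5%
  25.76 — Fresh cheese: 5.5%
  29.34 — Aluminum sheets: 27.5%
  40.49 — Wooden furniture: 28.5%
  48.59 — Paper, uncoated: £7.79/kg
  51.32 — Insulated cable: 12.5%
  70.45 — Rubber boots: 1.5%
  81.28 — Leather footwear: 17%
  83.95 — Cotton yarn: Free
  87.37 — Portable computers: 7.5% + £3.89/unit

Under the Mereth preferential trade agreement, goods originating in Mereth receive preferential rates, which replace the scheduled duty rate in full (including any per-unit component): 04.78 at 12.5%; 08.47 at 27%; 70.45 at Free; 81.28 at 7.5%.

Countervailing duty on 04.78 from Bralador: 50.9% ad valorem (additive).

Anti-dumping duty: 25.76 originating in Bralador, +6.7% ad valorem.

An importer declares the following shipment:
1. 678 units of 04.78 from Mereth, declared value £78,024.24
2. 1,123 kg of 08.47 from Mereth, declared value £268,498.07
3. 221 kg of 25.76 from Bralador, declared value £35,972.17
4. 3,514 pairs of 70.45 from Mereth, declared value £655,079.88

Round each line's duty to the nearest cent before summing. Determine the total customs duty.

Line 1 (04.78, Mereth, 678 units, £78,024.24):
Base rate for 04.78 is 17% + £2.93/unit.
Origin Mereth qualifies under the Talius–Mereth agreement and 04.78 is covered: preferential rate 12.5% applies instead.
The additional-duty order on 04.78 targets Bralador, not Mereth; it does not apply.
Duty = £78,024.24 × 12.5% = £9,753.03.
Line 2 (08.47, Mereth, 1,123 kg, £268,498.07):
Base rate for 08.47 is 28.5%.
Origin Mereth qualifies under the Talius–Mereth agreement and 08.47 is covered: preferential rate 27% applies instead.
Duty = £268,498.07 × 27% = £72,494.48.
Line 3 (25.76, Bralador, 221 kg, £35,972.17):
Base rate for 25.76 is 5.5%.
Additional duty on 25.76 from Bralador: +6.7%. Applied ad valorem rate: 5.5% + 6.7% = 12.2%.
Duty = £35,972.17 × 12.2% = £4,388.60.
Line 4 (70.45, Mereth, 3,514 pairs, £655,079.88):
Base rate for 70.45 is 1.5%.
Origin Mereth qualifies under the Talius–Mereth agreement and 70.45 is covered: preferential rate Free applies instead.
Duty = £655,079.88 × 0% = £0.00.
Total = £9,753.03 + £72,494.48 + £4,388.60 + £0.00 = £86,636.11.

£86,636.11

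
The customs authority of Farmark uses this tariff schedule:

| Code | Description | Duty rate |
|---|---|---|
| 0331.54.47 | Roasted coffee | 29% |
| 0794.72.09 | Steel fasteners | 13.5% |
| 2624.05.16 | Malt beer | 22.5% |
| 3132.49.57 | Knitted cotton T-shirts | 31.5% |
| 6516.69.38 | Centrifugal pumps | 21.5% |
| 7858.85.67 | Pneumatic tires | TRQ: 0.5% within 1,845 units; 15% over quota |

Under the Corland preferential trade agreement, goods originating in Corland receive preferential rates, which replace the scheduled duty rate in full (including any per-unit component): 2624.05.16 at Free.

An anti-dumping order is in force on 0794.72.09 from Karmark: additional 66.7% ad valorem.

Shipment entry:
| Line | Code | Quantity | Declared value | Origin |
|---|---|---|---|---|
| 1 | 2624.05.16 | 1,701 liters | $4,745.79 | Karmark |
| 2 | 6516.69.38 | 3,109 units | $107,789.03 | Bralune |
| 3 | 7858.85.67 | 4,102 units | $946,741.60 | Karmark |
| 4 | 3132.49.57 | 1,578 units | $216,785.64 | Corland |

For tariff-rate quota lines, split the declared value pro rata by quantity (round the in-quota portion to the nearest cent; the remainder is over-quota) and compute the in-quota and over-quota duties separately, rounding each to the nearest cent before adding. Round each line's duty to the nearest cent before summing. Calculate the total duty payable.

Line 1 (2624.05.16, Karmark, 1,701 liters, $4,745.79):
Base rate for 2624.05.16 is 22.5%.
2624.05.16 has an FTA preferential rate, but origin Karmark is not Corland; base rate stands.
Duty = $4,745.79 × 22.5% = $1,067.80.
Line 2 (6516.69.38, Bralune, 3,109 units, $107,789.03):
Base rate for 6516.69.38 is 21.5%.
Duty = $107,789.03 × 21.5% = $23,174.64.
Line 3 (7858.85.67, Karmark, 4,102 units, $946,741.60):
Code 7858.85.67 is under a tariff-rate quota (threshold 1,845 units). In-quota: 1,845 units at 0.5%; over-quota: 2,257 units at 15%.
Pro-rata value split: in-quota = $946,741.60 × 1,845/4,102 = $425,826.00; over-quota = $946,741.60 − $425,826.00 = $520,915.60.
In-quota duty = $425,826.00 × 0.5% = $2,129.13. Over-quota duty = $520,915.60 × 15% = $78,137.34.
Line duty = $2,129.13 + $78,137.34 = $80,266.47.
Line 4 (3132.49.57, Corland, 1,578 units, $216,785.64):
Base rate for 3132.49.57 is 31.5%.
Origin Corland is the FTA partner but 3132.49.57 is not on the preference list; base rate stands.
Duty = $216,785.64 × 31.5% = $68,287.48.
Total = $1,067.80 + $23,174.64 + $80,266.47 + $68,287.48 = $172,796.39.

$172,796.39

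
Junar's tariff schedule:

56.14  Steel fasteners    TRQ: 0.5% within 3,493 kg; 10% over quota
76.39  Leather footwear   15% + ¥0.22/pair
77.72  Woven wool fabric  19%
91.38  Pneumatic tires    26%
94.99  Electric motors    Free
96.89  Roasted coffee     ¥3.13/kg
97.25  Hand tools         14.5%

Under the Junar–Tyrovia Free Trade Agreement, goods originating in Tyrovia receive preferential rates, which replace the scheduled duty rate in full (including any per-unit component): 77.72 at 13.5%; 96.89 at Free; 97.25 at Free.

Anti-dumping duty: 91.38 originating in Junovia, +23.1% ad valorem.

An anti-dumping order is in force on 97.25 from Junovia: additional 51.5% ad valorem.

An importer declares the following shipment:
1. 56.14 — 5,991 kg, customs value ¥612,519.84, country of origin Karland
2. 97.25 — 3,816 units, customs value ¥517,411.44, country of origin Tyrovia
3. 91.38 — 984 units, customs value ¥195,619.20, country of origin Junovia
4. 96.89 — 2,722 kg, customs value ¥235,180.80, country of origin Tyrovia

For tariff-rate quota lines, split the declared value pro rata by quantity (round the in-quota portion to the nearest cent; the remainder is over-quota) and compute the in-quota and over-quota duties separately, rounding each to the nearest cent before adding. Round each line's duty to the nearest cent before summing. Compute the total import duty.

Line 1 (56.14, Karland, 5,991 kg, ¥612,519.84):
Code 56.14 is under a tariff-rate quota (threshold 3,493 kg). In-quota: 3,493 kg at 0.5%; over-quota: 2,498 kg at 10%.
Pro-rata value split: in-quota = ¥612,519.84 × 3,493/5,991 = ¥357,124.32; over-quota = ¥612,519.84 − ¥357,124.32 = ¥255,395.52.
In-quota duty = ¥357,124.32 × 0.5% = ¥1,785.62. Over-quota duty = ¥255,395.52 × 10% = ¥25,539.55.
Line duty = ¥1,785.62 + ¥25,539.55 = ¥27,325.17.
Line 2 (97.25, Tyrovia, 3,816 units, ¥517,411.44):
Base rate for 97.25 is 14.5%.
Origin Tyrovia qualifies under the Junar–Tyrovia agreement and 97.25 is covered: preferential rate Free applies instead.
The additional-duty order on 97.25 targets Junovia, not Tyrovia; it does not apply.
Duty = ¥517,411.44 × 0% = ¥0.00.
Line 3 (91.38, Junovia, 984 units, ¥195,619.20):
Base rate for 91.38 is 26%.
Additional duty on 91.38 from Junovia: +23.1%. Applied ad valorem rate: 26% + 23.1% = 49.1%.
Duty = ¥195,619.20 × 49.1% = ¥96,049.03.
Line 4 (96.89, Tyrovia, 2,722 kg, ¥235,180.80):
Base rate for 96.89 is ¥3.13/kg.
Origin Tyrovia qualifies under the Junar–Tyrovia agreement and 96.89 is covered: preferential rate Free applies instead.
Duty = ¥235,180.80 × 0% = ¥0.00.
Total = ¥27,325.17 + ¥0.00 + ¥96,049.03 + ¥0.00 = ¥123,374.20.

¥123,374.20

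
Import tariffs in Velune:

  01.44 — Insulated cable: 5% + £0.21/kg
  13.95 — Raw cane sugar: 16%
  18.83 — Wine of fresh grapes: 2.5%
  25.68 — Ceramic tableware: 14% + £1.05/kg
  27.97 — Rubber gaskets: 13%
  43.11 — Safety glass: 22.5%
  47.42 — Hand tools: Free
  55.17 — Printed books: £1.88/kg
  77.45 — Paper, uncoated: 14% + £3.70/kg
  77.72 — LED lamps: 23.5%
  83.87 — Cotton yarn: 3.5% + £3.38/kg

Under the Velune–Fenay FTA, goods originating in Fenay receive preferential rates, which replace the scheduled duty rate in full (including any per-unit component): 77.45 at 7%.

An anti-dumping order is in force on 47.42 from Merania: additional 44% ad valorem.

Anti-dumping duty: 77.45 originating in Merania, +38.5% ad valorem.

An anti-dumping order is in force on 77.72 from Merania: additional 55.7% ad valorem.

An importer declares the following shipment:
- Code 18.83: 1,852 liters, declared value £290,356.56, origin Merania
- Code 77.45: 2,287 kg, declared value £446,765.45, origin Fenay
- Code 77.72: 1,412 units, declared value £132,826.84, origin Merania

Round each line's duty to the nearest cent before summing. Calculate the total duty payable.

£143,731.35

Line 1 (18.83, Merania, 1,852 liters, £290,356.56):
Base rate for 18.83 is 2.5%.
Duty = £290,356.56 × 2.5% = £7,258.91.
Line 2 (77.45, Fenay, 2,287 kg, £446,765.45):
Base rate for 77.45 is 14% + £3.70/kg.
Origin Fenay qualifies under the Velune–Fenay agreement and 77.45 is covered: preferential rate 7% applies instead.
The additional-duty order on 77.45 targets Merania, not Fenay; it does not apply.
Duty = £446,765.45 × 7% = £31,273.58.
Line 3 (77.72, Merania, 1,412 units, £132,826.84):
Base rate for 77.72 is 23.5%.
Additional duty on 77.72 from Merania: +55.7%. Applied ad valorem rate: 23.5% + 55.7% = 79.2%.
Duty = £132,826.84 × 79.2% = £105,198.86.
Total = £7,258.91 + £31,273.58 + £105,198.86 = £143,731.35.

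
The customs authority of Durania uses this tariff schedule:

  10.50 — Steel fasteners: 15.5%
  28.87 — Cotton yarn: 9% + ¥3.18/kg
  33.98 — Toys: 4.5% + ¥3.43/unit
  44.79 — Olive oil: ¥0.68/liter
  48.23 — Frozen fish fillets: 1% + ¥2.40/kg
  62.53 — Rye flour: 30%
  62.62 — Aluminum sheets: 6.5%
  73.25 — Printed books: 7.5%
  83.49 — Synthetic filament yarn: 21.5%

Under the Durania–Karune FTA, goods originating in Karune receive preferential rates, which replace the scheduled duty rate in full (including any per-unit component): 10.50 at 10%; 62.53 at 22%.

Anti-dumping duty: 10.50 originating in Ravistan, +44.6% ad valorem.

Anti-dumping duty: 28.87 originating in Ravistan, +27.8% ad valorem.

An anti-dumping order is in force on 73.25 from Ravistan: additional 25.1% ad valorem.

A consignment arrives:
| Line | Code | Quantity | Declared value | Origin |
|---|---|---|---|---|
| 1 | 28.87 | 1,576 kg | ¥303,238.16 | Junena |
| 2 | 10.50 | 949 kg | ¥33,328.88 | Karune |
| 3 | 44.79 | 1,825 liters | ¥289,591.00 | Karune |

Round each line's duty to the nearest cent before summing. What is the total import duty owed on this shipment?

¥36,877.00

Line 1 (28.87, Junena, 1,576 kg, ¥303,238.16):
Base rate for 28.87 is 9% + ¥3.18/kg.
The additional-duty order on 28.87 targets Ravistan, not Junena; it does not apply.
Duty = ¥303,238.16 × 9% + 1,576 × ¥3.18 = ¥32,303.11.
Line 2 (10.50, Karune, 949 kg, ¥33,328.88):
Base rate for 10.50 is 15.5%.
Origin Karune qualifies under the Durania–Karune agreement and 10.50 is covered: preferential rate 10% applies instead.
The additional-duty order on 10.50 targets Ravistan, not Karune; it does not apply.
Duty = ¥33,328.88 × 10% = ¥3,332.89.
Line 3 (44.79, Karune, 1,825 liters, ¥289,591.00):
Base rate for 44.79 is ¥0.68/liter.
Origin Karune is the FTA partner but 44.79 is not on the preference list; base rate stands.
Duty = 1,825 × ¥0.68 = ¥1,241.00.
Total = ¥32,303.11 + ¥3,332.89 + ¥1,241.00 = ¥36,877.00.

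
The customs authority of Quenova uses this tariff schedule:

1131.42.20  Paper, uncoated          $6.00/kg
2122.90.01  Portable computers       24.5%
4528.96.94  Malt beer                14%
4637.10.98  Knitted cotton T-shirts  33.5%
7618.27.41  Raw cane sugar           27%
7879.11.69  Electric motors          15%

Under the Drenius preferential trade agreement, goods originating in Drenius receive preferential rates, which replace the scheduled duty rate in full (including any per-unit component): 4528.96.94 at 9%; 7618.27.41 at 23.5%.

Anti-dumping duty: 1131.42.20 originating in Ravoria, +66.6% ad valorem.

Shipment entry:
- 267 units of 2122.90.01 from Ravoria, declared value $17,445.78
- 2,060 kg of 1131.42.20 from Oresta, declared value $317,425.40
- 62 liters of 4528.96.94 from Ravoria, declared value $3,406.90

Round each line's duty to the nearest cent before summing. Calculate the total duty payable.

Line 1 (2122.90.01, Ravoria, 267 units, $17,445.78):
Base rate for 2122.90.01 is 24.5%.
Duty = $17,445.78 × 24.5% = $4,274.22.
Line 2 (1131.42.20, Oresta, 2,060 kg, $317,425.40):
Base rate for 1131.42.20 is $6.00/kg.
The additional-duty order on 1131.42.20 targets Ravoria, not Oresta; it does not apply.
Duty = 2,060 × $6.00 = $12,360.00.
Line 3 (4528.96.94, Ravoria, 62 liters, $3,406.90):
Base rate for 4528.96.94 is 14%.
4528.96.94 has an FTA preferential rate, but origin Ravoria is not Drenius; base rate stands.
Duty = $3,406.90 × 14% = $476.97.
Total = $4,274.22 + $12,360.00 + $476.97 = $17,111.19.

$17,111.19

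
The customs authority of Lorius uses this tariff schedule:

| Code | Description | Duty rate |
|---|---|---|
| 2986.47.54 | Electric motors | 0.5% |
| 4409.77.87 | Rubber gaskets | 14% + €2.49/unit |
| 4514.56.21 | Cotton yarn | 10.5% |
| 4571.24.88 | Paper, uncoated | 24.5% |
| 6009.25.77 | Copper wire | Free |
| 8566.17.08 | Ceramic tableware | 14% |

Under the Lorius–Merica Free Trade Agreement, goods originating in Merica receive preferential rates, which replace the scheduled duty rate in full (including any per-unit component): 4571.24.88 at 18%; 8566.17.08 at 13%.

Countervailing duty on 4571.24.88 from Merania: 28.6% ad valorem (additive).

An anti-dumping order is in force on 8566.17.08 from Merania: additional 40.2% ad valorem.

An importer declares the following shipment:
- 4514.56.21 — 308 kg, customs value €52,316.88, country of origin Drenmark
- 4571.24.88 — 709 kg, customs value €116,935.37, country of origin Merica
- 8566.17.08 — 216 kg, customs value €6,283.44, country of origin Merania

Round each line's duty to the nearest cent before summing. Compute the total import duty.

Line 1 (4514.56.21, Drenmark, 308 kg, €52,316.88):
Base rate for 4514.56.21 is 10.5%.
Duty = €52,316.88 × 10.5% = €5,493.27.
Line 2 (4571.24.88, Merica, 709 kg, €116,935.37):
Base rate for 4571.24.88 is 24.5%.
Origin Merica qualifies under the Lorius–Merica agreement and 4571.24.88 is covered: preferential rate 18% applies instead.
The additional-duty order on 4571.24.88 targets Merania, not Merica; it does not apply.
Duty = €116,935.37 × 18% = €21,048.37.
Line 3 (8566.17.08, Merania, 216 kg, €6,283.44):
Base rate for 8566.17.08 is 14%.
8566.17.08 has an FTA preferential rate, but origin Merania is not Merica; base rate stands.
Additional duty on 8566.17.08 from Merania: +40.2%. Applied ad valorem rate: 14% + 40.2% = 54.2%.
Duty = €6,283.44 × 54.2% = €3,405.62.
Total = €5,493.27 + €21,048.37 + €3,405.62 = €29,947.26.

€29,947.26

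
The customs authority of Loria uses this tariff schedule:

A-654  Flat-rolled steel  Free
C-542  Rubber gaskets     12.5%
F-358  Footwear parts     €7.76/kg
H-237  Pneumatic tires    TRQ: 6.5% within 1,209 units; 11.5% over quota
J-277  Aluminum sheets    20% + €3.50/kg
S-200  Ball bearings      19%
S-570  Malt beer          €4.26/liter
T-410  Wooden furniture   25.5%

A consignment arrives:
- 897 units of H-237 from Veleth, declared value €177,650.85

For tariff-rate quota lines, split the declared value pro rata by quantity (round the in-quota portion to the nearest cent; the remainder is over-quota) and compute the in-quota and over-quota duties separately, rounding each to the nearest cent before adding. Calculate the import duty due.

Line 1 (H-237, Veleth, 897 units, €177,650.85):
Code H-237 is under a tariff-rate quota (threshold 1,209 units). Quantity 897 units is within the quota, so the in-quota rate 6.5% applies to the full value.
Duty = €177,650.85 × 6.5% = €11,547.31.

€11,547.31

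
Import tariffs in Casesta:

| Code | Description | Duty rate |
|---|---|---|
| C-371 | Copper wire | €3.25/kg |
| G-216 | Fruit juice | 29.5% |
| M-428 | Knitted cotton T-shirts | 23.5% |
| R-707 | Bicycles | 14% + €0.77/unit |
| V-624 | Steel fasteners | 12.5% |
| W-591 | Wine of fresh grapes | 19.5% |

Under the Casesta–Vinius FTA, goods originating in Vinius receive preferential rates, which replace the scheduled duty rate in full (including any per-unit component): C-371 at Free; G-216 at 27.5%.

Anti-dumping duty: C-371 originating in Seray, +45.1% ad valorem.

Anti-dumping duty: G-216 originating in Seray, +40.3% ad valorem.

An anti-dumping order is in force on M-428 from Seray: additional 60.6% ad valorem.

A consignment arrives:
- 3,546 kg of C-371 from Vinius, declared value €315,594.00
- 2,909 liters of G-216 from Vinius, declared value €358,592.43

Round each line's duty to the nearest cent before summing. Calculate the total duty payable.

Line 1 (C-371, Vinius, 3,546 kg, €315,594.00):
Base rate for C-371 is €3.25/kg.
Origin Vinius qualifies under the Casesta–Vinius agreement and C-371 is covered: preferential rate Free applies instead.
The additional-duty order on C-371 targets Seray, not Vinius; it does not apply.
Duty = €315,594.00 × 0% = €0.00.
Line 2 (G-216, Vinius, 2,909 liters, €358,592.43):
Base rate for G-216 is 29.5%.
Origin Vinius qualifies under the Casesta–Vinius agreement and G-216 is covered: preferential rate 27.5% applies instead.
The additional-duty order on G-216 targets Seray, not Vinius; it does not apply.
Duty = €358,592.43 × 27.5% = €98,612.92.
Total = €0.00 + €98,612.92 = €98,612.92.

€98,612.92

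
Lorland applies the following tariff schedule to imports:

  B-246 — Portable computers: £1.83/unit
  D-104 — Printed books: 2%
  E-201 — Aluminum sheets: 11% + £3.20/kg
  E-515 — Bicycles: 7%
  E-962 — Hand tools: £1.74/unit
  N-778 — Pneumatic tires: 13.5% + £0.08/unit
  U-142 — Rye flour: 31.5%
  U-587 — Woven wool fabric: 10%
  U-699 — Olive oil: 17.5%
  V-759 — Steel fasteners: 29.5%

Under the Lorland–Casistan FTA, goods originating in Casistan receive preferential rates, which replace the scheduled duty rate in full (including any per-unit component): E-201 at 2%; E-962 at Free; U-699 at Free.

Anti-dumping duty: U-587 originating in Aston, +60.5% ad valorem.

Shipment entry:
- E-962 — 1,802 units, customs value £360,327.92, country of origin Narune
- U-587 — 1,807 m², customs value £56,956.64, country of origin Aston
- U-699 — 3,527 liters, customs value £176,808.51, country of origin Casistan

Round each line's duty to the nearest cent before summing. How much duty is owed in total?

Line 1 (E-962, Narune, 1,802 units, £360,327.92):
Base rate for E-962 is £1.74/unit.
E-962 has an FTA preferential rate, but origin Narune is not Casistan; base rate stands.
Duty = 1,802 × £1.74 = £3,135.48.
Line 2 (U-587, Aston, 1,807 m², £56,956.64):
Base rate for U-587 is 10%.
Additional duty on U-587 from Aston: +60.5%. Applied ad valorem rate: 10% + 60.5% = 70.5%.
Duty = £56,956.64 × 70.5% = £40,154.43.
Line 3 (U-699, Casistan, 3,527 liters, £176,808.51):
Base rate for U-699 is 17.5%.
Origin Casistan qualifies under the Lorland–Casistan agreement and U-699 is covered: preferential rate Free applies instead.
Duty = £176,808.51 × 0% = £0.00.
Total = £3,135.48 + £40,154.43 + £0.00 = £43,289.91.

£43,289.91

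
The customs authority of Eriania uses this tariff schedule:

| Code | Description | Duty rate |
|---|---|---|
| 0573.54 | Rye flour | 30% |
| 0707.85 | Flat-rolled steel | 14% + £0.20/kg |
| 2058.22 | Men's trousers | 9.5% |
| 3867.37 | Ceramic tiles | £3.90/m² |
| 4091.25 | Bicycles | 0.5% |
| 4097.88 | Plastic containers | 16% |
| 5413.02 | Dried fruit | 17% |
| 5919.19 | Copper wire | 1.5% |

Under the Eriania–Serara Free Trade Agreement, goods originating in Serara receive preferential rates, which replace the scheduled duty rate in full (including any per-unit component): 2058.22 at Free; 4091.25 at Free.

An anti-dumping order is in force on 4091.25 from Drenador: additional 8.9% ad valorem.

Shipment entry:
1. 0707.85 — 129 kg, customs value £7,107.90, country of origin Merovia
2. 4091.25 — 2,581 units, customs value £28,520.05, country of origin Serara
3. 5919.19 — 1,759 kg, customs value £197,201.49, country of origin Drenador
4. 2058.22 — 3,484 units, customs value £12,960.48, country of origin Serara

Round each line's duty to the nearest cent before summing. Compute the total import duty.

£3,978.93

Line 1 (0707.85, Merovia, 129 kg, £7,107.90):
Base rate for 0707.85 is 14% + £0.20/kg.
Duty = £7,107.90 × 14% + 129 × £0.20 = £1,020.91.
Line 2 (4091.25, Serara, 2,581 units, £28,520.05):
Base rate for 4091.25 is 0.5%.
Origin Serara qualifies under the Eriania–Serara agreement and 4091.25 is covered: preferential rate Free applies instead.
The additional-duty order on 4091.25 targets Drenador, not Serara; it does not apply.
Duty = £28,520.05 × 0% = £0.00.
Line 3 (5919.19, Drenador, 1,759 kg, £197,201.49):
Base rate for 5919.19 is 1.5%.
Duty = £197,201.49 × 1.5% = £2,958.02.
Line 4 (2058.22, Serara, 3,484 units, £12,960.48):
Base rate for 2058.22 is 9.5%.
Origin Serara qualifies under the Eriania–Serara agreement and 2058.22 is covered: preferential rate Free applies instead.
Duty = £12,960.48 × 0% = £0.00.
Total = £1,020.91 + £0.00 + £2,958.02 + £0.00 = £3,978.93.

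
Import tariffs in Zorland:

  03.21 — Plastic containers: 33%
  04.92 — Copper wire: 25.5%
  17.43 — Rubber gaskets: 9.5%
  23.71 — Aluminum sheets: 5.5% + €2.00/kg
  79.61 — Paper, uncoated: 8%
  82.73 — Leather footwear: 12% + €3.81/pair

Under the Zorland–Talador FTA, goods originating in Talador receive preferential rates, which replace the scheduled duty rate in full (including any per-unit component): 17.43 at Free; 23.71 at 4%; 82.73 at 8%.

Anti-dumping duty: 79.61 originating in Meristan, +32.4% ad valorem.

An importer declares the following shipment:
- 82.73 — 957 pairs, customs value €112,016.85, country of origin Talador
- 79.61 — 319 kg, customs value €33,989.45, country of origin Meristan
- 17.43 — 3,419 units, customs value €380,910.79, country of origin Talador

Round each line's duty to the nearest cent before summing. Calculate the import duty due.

€22,693.09

Line 1 (82.73, Talador, 957 pairs, €112,016.85):
Base rate for 82.73 is 12% + €3.81/pair.
Origin Talador qualifies under the Zorland–Talador agreement and 82.73 is covered: preferential rate 8% applies instead.
Duty = €112,016.85 × 8% = €8,961.35.
Line 2 (79.61, Meristan, 319 kg, €33,989.45):
Base rate for 79.61 is 8%.
Additional duty on 79.61 from Meristan: +32.4%. Applied ad valorem rate: 8% + 32.4% = 40.4%.
Duty = €33,989.45 × 40.4% = €13,731.74.
Line 3 (17.43, Talador, 3,419 units, €380,910.79):
Base rate for 17.43 is 9.5%.
Origin Talador qualifies under the Zorland–Talador agreement and 17.43 is covered: preferential rate Free applies instead.
Duty = €380,910.79 × 0% = €0.00.
Total = €8,961.35 + €13,731.74 + €0.00 = €22,693.09.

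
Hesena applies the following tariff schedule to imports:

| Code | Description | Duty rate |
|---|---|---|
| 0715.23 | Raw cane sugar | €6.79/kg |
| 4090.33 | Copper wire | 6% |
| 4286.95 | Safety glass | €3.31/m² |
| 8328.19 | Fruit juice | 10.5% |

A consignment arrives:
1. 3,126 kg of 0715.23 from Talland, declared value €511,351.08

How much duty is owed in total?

Line 1 (0715.23, Talland, 3,126 kg, €511,351.08):
Base rate for 0715.23 is €6.79/kg.
Duty = 3,126 × €6.79 = €21,225.54.

€21,225.54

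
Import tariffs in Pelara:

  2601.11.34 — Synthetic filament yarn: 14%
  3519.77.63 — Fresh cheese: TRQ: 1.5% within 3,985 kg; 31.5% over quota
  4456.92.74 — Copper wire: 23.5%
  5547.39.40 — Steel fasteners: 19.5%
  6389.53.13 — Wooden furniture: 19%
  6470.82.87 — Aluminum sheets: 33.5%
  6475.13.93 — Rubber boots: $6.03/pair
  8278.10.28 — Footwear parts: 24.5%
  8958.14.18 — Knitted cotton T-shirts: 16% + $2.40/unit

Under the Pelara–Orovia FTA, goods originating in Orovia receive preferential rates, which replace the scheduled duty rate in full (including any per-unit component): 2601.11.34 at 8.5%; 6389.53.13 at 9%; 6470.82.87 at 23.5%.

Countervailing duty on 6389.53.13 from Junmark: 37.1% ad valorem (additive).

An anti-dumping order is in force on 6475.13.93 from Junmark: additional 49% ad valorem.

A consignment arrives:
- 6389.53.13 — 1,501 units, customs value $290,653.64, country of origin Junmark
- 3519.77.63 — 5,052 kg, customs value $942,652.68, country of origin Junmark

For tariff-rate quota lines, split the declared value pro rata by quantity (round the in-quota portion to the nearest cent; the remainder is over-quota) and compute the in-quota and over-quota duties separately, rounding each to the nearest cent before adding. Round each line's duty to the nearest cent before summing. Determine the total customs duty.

$236,923.94

Line 1 (6389.53.13, Junmark, 1,501 units, $290,653.64):
Base rate for 6389.53.13 is 19%.
6389.53.13 has an FTA preferential rate, but origin Junmark is not Orovia; base rate stands.
Additional duty on 6389.53.13 from Junmark: +37.1%. Applied ad valorem rate: 19% + 37.1% = 56.1%.
Duty = $290,653.64 × 56.1% = $163,056.69.
Line 2 (3519.77.63, Junmark, 5,052 kg, $942,652.68):
Code 3519.77.63 is under a tariff-rate quota (threshold 3,985 kg). In-quota: 3,985 kg at 1.5%; over-quota: 1,067 kg at 31.5%.
Pro-rata value split: in-quota = $942,652.68 × 3,985/5,052 = $743,561.15; over-quota = $942,652.68 − $743,561.15 = $199,091.53.
In-quota duty = $743,561.15 × 1.5% = $11,153.42. Over-quota duty = $199,091.53 × 31.5% = $62,713.83.
Line duty = $11,153.42 + $62,713.83 = $73,867.25.
Total = $163,056.69 + $73,867.25 = $236,923.94.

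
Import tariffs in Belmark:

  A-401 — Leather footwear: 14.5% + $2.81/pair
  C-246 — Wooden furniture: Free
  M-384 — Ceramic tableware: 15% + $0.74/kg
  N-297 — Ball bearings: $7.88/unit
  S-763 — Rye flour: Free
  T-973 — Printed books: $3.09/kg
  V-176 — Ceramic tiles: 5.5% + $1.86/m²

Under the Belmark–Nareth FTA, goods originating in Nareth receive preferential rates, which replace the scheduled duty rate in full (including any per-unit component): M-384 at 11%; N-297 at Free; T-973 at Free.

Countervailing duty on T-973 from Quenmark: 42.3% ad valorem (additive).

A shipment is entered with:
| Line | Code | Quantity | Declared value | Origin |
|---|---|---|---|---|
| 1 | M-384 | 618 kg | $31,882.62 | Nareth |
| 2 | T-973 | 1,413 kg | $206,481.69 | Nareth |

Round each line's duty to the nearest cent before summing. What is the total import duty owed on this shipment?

Line 1 (M-384, Nareth, 618 kg, $31,882.62):
Base rate for M-384 is 15% + $0.74/kg.
Origin Nareth qualifies under the Belmark–Nareth agreement and M-384 is covered: preferential rate 11% applies instead.
Duty = $31,882.62 × 11% = $3,507.09.
Line 2 (T-973, Nareth, 1,413 kg, $206,481.69):
Base rate for T-973 is $3.09/kg.
Origin Nareth qualifies under the Belmark–Nareth agreement and T-973 is covered: preferential rate Free applies instead.
The additional-duty order on T-973 targets Quenmark, not Nareth; it does not apply.
Duty = $206,481.69 × 0% = $0.00.
Total = $3,507.09 + $0.00 = $3,507.09.

$3,507.09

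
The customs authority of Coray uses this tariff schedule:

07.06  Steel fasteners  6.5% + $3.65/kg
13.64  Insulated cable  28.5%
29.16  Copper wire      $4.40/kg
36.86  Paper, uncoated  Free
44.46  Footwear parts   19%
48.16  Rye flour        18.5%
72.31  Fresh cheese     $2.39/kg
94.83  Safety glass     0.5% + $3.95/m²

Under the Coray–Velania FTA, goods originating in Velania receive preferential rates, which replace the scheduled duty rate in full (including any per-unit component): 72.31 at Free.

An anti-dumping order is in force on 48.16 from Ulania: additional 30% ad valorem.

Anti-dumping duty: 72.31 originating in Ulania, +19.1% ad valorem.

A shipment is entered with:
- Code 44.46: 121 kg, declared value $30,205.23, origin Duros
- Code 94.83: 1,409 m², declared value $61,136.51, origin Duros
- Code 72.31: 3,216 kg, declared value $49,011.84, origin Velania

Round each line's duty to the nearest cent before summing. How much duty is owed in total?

Line 1 (44.46, Duros, 121 kg, $30,205.23):
Base rate for 44.46 is 19%.
Duty = $30,205.23 × 19% = $5,738.99.
Line 2 (94.83, Duros, 1,409 m², $61,136.51):
Base rate for 94.83 is 0.5% + $3.95/m².
Duty = $61,136.51 × 0.5% + 1,409 × $3.95 = $5,871.23.
Line 3 (72.31, Velania, 3,216 kg, $49,011.84):
Base rate for 72.31 is $2.39/kg.
Origin Velania qualifies under the Coray–Velania agreement and 72.31 is covered: preferential rate Free applies instead.
The additional-duty order on 72.31 targets Ulania, not Velania; it does not apply.
Duty = $49,011.84 × 0% = $0.00.
Total = $5,738.99 + $5,871.23 + $0.00 = $11,610.22.

$11,610.22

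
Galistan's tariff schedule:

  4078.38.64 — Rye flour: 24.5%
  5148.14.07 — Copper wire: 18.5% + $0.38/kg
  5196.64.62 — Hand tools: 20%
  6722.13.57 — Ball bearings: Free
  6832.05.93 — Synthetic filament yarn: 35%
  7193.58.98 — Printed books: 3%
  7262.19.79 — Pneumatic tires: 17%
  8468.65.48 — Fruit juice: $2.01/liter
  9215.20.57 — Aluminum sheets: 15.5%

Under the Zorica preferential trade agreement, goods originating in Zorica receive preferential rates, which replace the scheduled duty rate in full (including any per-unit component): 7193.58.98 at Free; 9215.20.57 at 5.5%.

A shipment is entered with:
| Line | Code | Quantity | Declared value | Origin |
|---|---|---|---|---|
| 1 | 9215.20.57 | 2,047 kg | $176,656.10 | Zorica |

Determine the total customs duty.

$9,716.09

Line 1 (9215.20.57, Zorica, 2,047 kg, $176,656.10):
Base rate for 9215.20.57 is 15.5%.
Origin Zorica qualifies under the Galistan–Zorica agreement and 9215.20.57 is covered: preferential rate 5.5% applies instead.
Duty = $176,656.10 × 5.5% = $9,716.09.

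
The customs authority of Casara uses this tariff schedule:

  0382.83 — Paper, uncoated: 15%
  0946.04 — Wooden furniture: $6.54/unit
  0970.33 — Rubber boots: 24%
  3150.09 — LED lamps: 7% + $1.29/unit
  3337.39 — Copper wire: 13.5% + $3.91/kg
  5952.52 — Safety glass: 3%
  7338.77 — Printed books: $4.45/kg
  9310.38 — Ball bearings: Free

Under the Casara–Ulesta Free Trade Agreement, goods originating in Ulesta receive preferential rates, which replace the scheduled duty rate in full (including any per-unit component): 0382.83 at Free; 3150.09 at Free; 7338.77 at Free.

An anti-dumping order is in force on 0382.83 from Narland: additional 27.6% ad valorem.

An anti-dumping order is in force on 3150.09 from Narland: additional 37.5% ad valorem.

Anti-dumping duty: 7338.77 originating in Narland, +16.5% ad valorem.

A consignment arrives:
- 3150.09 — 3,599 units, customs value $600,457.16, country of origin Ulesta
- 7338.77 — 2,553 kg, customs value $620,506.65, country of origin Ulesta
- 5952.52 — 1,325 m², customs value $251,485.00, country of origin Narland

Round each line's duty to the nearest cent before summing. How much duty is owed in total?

Line 1 (3150.09, Ulesta, 3,599 units, $600,457.16):
Base rate for 3150.09 is 7% + $1.29/unit.
Origin Ulesta qualifies under the Casara–Ulesta agreement and 3150.09 is covered: preferential rate Free applies instead.
The additional-duty order on 3150.09 targets Narland, not Ulesta; it does not apply.
Duty = $600,457.16 × 0% = $0.00.
Line 2 (7338.77, Ulesta, 2,553 kg, $620,506.65):
Base rate for 7338.77 is $4.45/kg.
Origin Ulesta qualifies under the Casara–Ulesta agreement and 7338.77 is covered: preferential rate Free applies instead.
The additional-duty order on 7338.77 targets Narland, not Ulesta; it does not apply.
Duty = $620,506.65 × 0% = $0.00.
Line 3 (5952.52, Narland, 1,325 m², $251,485.00):
Base rate for 5952.52 is 3%.
Duty = $251,485.00 × 3% = $7,544.55.
Total = $0.00 + $0.00 + $7,544.55 = $7,544.55.

$7,544.55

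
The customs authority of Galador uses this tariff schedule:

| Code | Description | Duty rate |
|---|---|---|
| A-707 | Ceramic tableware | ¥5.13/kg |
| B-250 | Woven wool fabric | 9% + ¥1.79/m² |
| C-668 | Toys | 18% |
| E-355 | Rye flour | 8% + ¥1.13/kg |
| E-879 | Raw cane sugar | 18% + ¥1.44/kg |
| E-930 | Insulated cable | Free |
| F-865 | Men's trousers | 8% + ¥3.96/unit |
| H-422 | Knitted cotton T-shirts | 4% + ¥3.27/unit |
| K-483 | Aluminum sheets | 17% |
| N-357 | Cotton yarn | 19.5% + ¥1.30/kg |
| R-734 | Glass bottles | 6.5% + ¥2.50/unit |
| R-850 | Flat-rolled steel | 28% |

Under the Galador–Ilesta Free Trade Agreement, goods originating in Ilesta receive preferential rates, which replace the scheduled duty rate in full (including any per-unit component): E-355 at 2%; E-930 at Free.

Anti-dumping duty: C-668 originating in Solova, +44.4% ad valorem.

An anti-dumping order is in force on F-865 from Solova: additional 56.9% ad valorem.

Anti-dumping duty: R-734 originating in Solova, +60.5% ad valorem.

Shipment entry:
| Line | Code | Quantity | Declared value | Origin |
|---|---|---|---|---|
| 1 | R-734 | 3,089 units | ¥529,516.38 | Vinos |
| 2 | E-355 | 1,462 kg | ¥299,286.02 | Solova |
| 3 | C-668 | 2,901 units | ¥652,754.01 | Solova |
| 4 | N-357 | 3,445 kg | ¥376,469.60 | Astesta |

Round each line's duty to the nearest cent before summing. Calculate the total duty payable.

¥552,944.57

Line 1 (R-734, Vinos, 3,089 units, ¥529,516.38):
Base rate for R-734 is 6.5% + ¥2.50/unit.
The additional-duty order on R-734 targets Solova, not Vinos; it does not apply.
Duty = ¥529,516.38 × 6.5% + 3,089 × ¥2.50 = ¥42,141.06.
Line 2 (E-355, Solova, 1,462 kg, ¥299,286.02):
Base rate for E-355 is 8% + ¥1.13/kg.
E-355 has an FTA preferential rate, but origin Solova is not Ilesta; base rate stands.
Duty = ¥299,286.02 × 8% + 1,462 × ¥1.13 = ¥25,594.94.
Line 3 (C-668, Solova, 2,901 units, ¥652,754.01):
Base rate for C-668 is 18%.
Additional duty on C-668 from Solova: +44.4%. Applied ad valorem rate: 18% + 44.4% = 62.4%.
Duty = ¥652,754.01 × 62.4% = ¥407,318.50.
Line 4 (N-357, Astesta, 3,445 kg, ¥376,469.60):
Base rate for N-357 is 19.5% + ¥1.30/kg.
Duty = ¥376,469.60 × 19.5% + 3,445 × ¥1.30 = ¥77,890.07.
Total = ¥42,141.06 + ¥25,594.94 + ¥407,318.50 + ¥77,890.07 = ¥552,944.57.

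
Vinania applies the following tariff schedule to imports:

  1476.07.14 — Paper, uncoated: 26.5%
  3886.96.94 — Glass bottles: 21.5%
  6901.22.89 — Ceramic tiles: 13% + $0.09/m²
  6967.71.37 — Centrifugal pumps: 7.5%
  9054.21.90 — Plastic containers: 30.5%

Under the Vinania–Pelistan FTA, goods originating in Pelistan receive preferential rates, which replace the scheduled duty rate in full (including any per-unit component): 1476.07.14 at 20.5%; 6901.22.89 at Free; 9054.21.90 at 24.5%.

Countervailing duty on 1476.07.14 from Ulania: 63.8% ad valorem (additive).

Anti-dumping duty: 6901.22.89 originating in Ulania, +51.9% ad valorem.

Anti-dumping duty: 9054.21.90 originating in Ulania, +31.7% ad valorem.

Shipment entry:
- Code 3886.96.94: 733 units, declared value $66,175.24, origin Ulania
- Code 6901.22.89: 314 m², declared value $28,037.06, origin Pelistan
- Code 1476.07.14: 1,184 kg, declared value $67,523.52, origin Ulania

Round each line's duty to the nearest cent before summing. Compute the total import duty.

$75,201.42

Line 1 (3886.96.94, Ulania, 733 units, $66,175.24):
Base rate for 3886.96.94 is 21.5%.
Duty = $66,175.24 × 21.5% = $14,227.68.
Line 2 (6901.22.89, Pelistan, 314 m², $28,037.06):
Base rate for 6901.22.89 is 13% + $0.09/m².
Origin Pelistan qualifies under the Vinania–Pelistan agreement and 6901.22.89 is covered: preferential rate Free applies instead.
The additional-duty order on 6901.22.89 targets Ulania, not Pelistan; it does not apply.
Duty = $28,037.06 × 0% = $0.00.
Line 3 (1476.07.14, Ulania, 1,184 kg, $67,523.52):
Base rate for 1476.07.14 is 26.5%.
1476.07.14 has an FTA preferential rate, but origin Ulania is not Pelistan; base rate stands.
Additional duty on 1476.07.14 from Ulania: +63.8%. Applied ad valorem rate: 26.5% + 63.8% = 90.3%.
Duty = $67,523.52 × 90.3% = $60,973.74.
Total = $14,227.68 + $0.00 + $60,973.74 = $75,201.42.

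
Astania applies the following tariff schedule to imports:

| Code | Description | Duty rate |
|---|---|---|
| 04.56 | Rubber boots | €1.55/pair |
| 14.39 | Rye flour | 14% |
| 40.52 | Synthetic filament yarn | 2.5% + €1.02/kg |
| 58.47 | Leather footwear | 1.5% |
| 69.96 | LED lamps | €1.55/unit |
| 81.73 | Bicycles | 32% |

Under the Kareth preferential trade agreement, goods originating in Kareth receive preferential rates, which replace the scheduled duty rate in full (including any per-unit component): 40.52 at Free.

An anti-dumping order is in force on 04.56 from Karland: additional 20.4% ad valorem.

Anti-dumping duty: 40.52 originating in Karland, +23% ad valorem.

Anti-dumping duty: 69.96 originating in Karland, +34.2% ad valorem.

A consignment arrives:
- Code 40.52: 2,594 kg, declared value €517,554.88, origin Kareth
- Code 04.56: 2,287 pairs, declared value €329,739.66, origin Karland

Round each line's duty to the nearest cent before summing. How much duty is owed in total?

€70,811.74

Line 1 (40.52, Kareth, 2,594 kg, €517,554.88):
Base rate for 40.52 is 2.5% + €1.02/kg.
Origin Kareth qualifies under the Astania–Kareth agreement and 40.52 is covered: preferential rate Free applies instead.
The additional-duty order on 40.52 targets Karland, not Kareth; it does not apply.
Duty = €517,554.88 × 0% = €0.00.
Line 2 (04.56, Karland, 2,287 pairs, €329,739.66):
Base rate for 04.56 is €1.55/pair.
Additional duty on 04.56 from Karland: +20.4% ad valorem. Applied ad valorem rate = 20.4%.
Duty = €329,739.66 × 20.4% + 2,287 × €1.55 = €70,811.74.
Total = €0.00 + €70,811.74 = €70,811.74.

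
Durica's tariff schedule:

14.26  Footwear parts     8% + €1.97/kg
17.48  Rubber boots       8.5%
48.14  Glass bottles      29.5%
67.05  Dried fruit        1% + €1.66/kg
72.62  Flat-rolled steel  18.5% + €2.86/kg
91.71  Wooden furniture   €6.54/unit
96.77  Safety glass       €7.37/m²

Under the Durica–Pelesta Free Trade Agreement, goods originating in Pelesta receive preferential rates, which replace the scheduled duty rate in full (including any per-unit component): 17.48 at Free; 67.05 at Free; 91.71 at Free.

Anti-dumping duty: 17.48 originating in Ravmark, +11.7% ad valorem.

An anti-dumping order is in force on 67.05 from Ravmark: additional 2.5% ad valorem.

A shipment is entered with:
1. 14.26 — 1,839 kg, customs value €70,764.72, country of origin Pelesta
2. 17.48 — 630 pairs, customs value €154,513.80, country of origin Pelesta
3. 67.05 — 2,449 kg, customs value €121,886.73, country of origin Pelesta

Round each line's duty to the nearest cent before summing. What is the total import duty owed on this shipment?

Line 1 (14.26, Pelesta, 1,839 kg, €70,764.72):
Base rate for 14.26 is 8% + €1.97/kg.
Origin Pelesta is the FTA partner but 14.26 is not on the preference list; base rate stands.
Duty = €70,764.72 × 8% + 1,839 × €1.97 = €9,284.01.
Line 2 (17.48, Pelesta, 630 pairs, €154,513.80):
Base rate for 17.48 is 8.5%.
Origin Pelesta qualifies under the Durica–Pelesta agreement and 17.48 is covered: preferential rate Free applies instead.
The additional-duty order on 17.48 targets Ravmark, not Pelesta; it does not apply.
Duty = €154,513.80 × 0% = €0.00.
Line 3 (67.05, Pelesta, 2,449 kg, €121,886.73):
Base rate for 67.05 is 1% + €1.66/kg.
Origin Pelesta qualifies under the Durica–Pelesta agreement and 67.05 is covered: preferential rate Free applies instead.
The additional-duty order on 67.05 targets Ravmark, not Pelesta; it does not apply.
Duty = €121,886.73 × 0% = €0.00.
Total = €9,284.01 + €0.00 + €0.00 = €9,284.01.

€9,284.01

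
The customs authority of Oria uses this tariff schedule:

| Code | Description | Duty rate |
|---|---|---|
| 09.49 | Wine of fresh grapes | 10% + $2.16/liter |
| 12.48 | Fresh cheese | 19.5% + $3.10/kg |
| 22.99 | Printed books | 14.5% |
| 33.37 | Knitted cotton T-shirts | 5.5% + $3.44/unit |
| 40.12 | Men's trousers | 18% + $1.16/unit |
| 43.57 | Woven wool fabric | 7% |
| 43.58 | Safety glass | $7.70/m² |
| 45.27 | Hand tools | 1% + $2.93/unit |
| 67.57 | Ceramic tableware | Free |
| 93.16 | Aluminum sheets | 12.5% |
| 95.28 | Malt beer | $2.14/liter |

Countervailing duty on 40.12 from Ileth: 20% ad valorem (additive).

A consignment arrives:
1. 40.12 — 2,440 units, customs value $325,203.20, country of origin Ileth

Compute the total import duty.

Line 1 (40.12, Ileth, 2,440 units, $325,203.20):
Base rate for 40.12 is 18% + $1.16/unit.
Additional duty on 40.12 from Ileth: +20%. Applied ad valorem rate: 18% + 20% = 38%.
Duty = $325,203.20 × 38% + 2,440 × $1.16 = $126,407.62.

$126,407.62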